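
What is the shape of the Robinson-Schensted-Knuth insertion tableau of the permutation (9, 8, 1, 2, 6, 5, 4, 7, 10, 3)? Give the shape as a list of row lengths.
[5, 1, 1, 1, 1, 1]

RSK row insertion gives P = [[1, 2, 3, 7, 10], [4], [5], [6], [8], [9]], which has shape [5, 1, 1, 1, 1, 1].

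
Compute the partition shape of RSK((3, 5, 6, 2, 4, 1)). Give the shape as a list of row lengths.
Row-insert each entry into an empty tableau.

After inserting 3: P = [[3]].
After inserting 5: P = [[3, 5]].
After inserting 6: P = [[3, 5, 6]].
After inserting 2: P = [[2, 5, 6], [3]].
After inserting 4: P = [[2, 4, 6], [3, 5]].
After inserting 1: P = [[1, 4, 6], [2, 5], [3]].

The final insertion tableau P = [[1, 4, 6], [2, 5], [3]] has shape [3, 2, 1].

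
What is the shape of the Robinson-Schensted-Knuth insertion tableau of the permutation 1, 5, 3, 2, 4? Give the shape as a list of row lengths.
[3, 1, 1]

Row-insert each entry into an empty tableau.

After inserting 1: P = [[1]].
After inserting 5: P = [[1, 5]].
After inserting 3: P = [[1, 3], [5]].
After inserting 2: P = [[1, 2], [3], [5]].
After inserting 4: P = [[1, 2, 4], [3], [5]].

The final insertion tableau P = [[1, 2, 4], [3], [5]] has shape [3, 1, 1].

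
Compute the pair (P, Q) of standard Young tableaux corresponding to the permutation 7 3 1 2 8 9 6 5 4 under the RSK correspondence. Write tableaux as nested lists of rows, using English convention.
Insert each entry of the permutation into P by Schensted row insertion, recording in Q the position of each new cell.

Insert 7: appended to row 1. P = [[7]].
Insert 3: 3 bumps 7 from row 1; 7 starts row 2. P = [[3], [7]].
Insert 1: 1 bumps 3 from row 1; 3 bumps 7 from row 2; 7 starts row 3. P = [[1], [3], [7]].
Insert 2: appended to row 1. P = [[1, 2], [3], [7]].
Insert 8: appended to row 1. P = [[1, 2, 8], [3], [7]].
Insert 9: appended to row 1. P = [[1, 2, 8, 9], [3], [7]].
Insert 6: 6 bumps 8 from row 1; 8 appends to row 2. P = [[1, 2, 6, 9], [3, 8], [7]].
Insert 5: 5 bumps 6 from row 1; 6 bumps 8 from row 2; 8 appends to row 3. P = [[1, 2, 5, 9], [3, 6], [7, 8]].
Insert 4: 4 bumps 5 from row 1; 5 bumps 6 from row 2; 6 bumps 7 from row 3; 7 starts row 4. P = [[1, 2, 4, 9], [3, 5], [6, 8], [7]].

So P = [[1, 2, 4, 9], [3, 5], [6, 8], [7]], Q = [[1, 4, 5, 6], [2, 7], [3, 8], [9]].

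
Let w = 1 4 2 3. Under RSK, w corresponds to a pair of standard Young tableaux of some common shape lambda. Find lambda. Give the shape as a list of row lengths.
[3, 1]

Row-insert each entry into an empty tableau.

After inserting 1: P = [[1]].
After inserting 4: P = [[1, 4]].
After inserting 2: P = [[1, 2], [4]].
After inserting 3: P = [[1, 2, 3], [4]].

The final insertion tableau P = [[1, 2, 3], [4]] has shape [3, 1].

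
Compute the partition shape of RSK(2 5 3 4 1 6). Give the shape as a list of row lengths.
Row-insert each entry into an empty tableau.

After inserting 2: P = [[2]].
After inserting 5: P = [[2, 5]].
After inserting 3: P = [[2, 3], [5]].
After inserting 4: P = [[2, 3, 4], [5]].
After inserting 1: P = [[1, 3, 4], [2], [5]].
After inserting 6: P = [[1, 3, 4, 6], [2], [5]].

The final insertion tableau P = [[1, 3, 4, 6], [2], [5]] has shape [4, 1, 1].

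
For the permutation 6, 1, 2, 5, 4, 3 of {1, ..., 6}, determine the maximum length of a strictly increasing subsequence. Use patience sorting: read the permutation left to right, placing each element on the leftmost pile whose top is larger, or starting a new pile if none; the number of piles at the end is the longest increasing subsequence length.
6: new pile. tops = [6]
1: onto pile 1 (replacing 6). tops = [1]
2: new pile. tops = [1, 2]
5: new pile. tops = [1, 2, 5]
4: onto pile 3 (replacing 5). tops = [1, 2, 4]
3: onto pile 3 (replacing 4). tops = [1, 2, 3]

3 piles, so the longest increasing subsequence has length 3.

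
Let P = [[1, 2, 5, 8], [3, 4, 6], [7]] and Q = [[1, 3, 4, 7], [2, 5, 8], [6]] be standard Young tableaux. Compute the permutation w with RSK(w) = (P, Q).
3 1 4 7 6 2 8 5

Reverse the RSK construction: for i from n down to 1, find the cell of Q containing i, remove the entry at that cell from P, and reverse-bump it up through P; the value ejected from row 1 is w(i).

Step i=8: Q has 8 at row 2, column 3; remove 6 from row 2 of P and reverse-bump: 6 enters row 1 and ejects 5. So w(8) = 5. P is now [[1, 2, 6, 8], [3, 4], [7]].
Step i=7: Q has 7 at row 1, column 4; remove that cell from P, ejecting 8. So w(7) = 8. P is now [[1, 2, 6], [3, 4], [7]].
Step i=6: Q has 6 at row 3, column 1; remove 7 from row 3 of P and reverse-bump: 7 enters row 2 and ejects 4; 4 enters row 1 and ejects 2. So w(6) = 2. P is now [[1, 4, 6], [3, 7]].
Step i=5: Q has 5 at row 2, column 2; remove 7 from row 2 of P and reverse-bump: 7 enters row 1 and ejects 6. So w(5) = 6. P is now [[1, 4, 7], [3]].
Step i=4: Q has 4 at row 1, column 3; remove that cell from P, ejecting 7. So w(4) = 7. P is now [[1, 4], [3]].
Step i=3: Q has 3 at row 1, column 2; remove that cell from P, ejecting 4. So w(3) = 4. P is now [[1], [3]].
Step i=2: Q has 2 at row 2, column 1; remove 3 from row 2 of P and reverse-bump: 3 enters row 1 and ejects 1. So w(2) = 1. P is now [[3]].
Step i=1: Q has 1 at row 1, column 1; remove that cell from P, ejecting 3. So w(1) = 3. P is now [].

So w = 3 1 4 7 6 2 8 5.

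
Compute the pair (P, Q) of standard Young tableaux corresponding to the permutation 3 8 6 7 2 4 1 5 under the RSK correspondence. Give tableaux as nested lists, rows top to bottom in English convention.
P = [[1, 4, 5], [2, 6, 7], [3], [8]], Q = [[1, 2, 4], [3, 6, 8], [5], [7]]

Insert each entry of the permutation into P by Schensted row insertion, recording in Q the position of each new cell.

Insert 3: appended to row 1. P = [[3]].
Insert 8: appended to row 1. P = [[3, 8]].
Insert 6: 6 bumps 8 from row 1; 8 starts row 2. P = [[3, 6], [8]].
Insert 7: appended to row 1. P = [[3, 6, 7], [8]].
Insert 2: 2 bumps 3 from row 1; 3 bumps 8 from row 2; 8 starts row 3. P = [[2, 6, 7], [3], [8]].
Insert 4: 4 bumps 6 from row 1; 6 appends to row 2. P = [[2, 4, 7], [3, 6], [8]].
Insert 1: 1 bumps 2 from row 1; 2 bumps 3 from row 2; 3 bumps 8 from row 3; 8 starts row 4. P = [[1, 4, 7], [2, 6], [3], [8]].
Insert 5: 5 bumps 7 from row 1; 7 appends to row 2. P = [[1, 4, 5], [2, 6, 7], [3], [8]].

So P = [[1, 4, 5], [2, 6, 7], [3], [8]], Q = [[1, 2, 4], [3, 6, 8], [5], [7]].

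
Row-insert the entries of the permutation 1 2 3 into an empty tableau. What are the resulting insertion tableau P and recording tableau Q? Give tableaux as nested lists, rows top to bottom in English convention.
P = [[1, 2, 3]], Q = [[1, 2, 3]]

Insert each entry of the permutation into P by Schensted row insertion, recording in Q the position of each new cell.

Insert 1: appended to row 1. P = [[1]], Q = [[1]].
Insert 2: appended to row 1. P = [[1, 2]], Q = [[1, 2]].
Insert 3: appended to row 1. P = [[1, 2, 3]], Q = [[1, 2, 3]].

So P = [[1, 2, 3]], Q = [[1, 2, 3]].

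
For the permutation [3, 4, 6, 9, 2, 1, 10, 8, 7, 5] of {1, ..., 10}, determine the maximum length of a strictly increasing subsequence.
5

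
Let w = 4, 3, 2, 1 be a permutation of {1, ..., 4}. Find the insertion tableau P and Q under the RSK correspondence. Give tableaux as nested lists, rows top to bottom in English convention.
P = [[1], [2], [3], [4]], Q = [[1], [2], [3], [4]]

Insert each entry of the permutation into P by Schensted row insertion, recording in Q the position of each new cell.

Insert 4: appended to row 1. P = [[4]].
Insert 3: 3 bumps 4 from row 1; 4 starts row 2. P = [[3], [4]].
Insert 2: 2 bumps 3 from row 1; 3 bumps 4 from row 2; 4 starts row 3. P = [[2], [3], [4]].
Insert 1: 1 bumps 2 from row 1; 2 bumps 3 from row 2; 3 bumps 4 from row 3; 4 starts row 4. P = [[1], [2], [3], [4]].

So P = [[1], [2], [3], [4]], Q = [[1], [2], [3], [4]].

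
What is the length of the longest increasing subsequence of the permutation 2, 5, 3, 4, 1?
3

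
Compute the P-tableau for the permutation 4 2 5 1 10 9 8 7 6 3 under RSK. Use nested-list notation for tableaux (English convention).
Insert 4: appended to row 1. P = [[4]].
Insert 2: 2 bumps 4 from row 1; 4 starts row 2. P = [[2], [4]].
Insert 5: appended to row 1. P = [[2, 5], [4]].
Insert 1: 1 bumps 2 from row 1; 2 bumps 4 from row 2; 4 starts row 3. P = [[1, 5], [2], [4]].
Insert 10: appended to row 1. P = [[1, 5, 10], [2], [4]].
Insert 9: 9 bumps 10 from row 1; 10 appends to row 2. P = [[1, 5, 9], [2, 10], [4]].
Insert 8: 8 bumps 9 from row 1; 9 bumps 10 from row 2; 10 appends to row 3. P = [[1, 5, 8], [2, 9], [4, 10]].
Insert 7: 7 bumps 8 from row 1; 8 bumps 9 from row 2; 9 bumps 10 from row 3; 10 starts row 4. P = [[1, 5, 7], [2, 8], [4, 9], [10]].
Insert 6: 6 bumps 7 from row 1; 7 bumps 8 from row 2; 8 bumps 9 from row 3; 9 bumps 10 from row 4; 10 starts row 5. P = [[1, 5, 6], [2, 7], [4, 8], [9], [10]].
Insert 3: 3 bumps 5 from row 1; 5 bumps 7 from row 2; 7 bumps 8 from row 3; 8 bumps 9 from row 4; 9 bumps 10 from row 5; 10 starts row 6. P = [[1, 3, 6], [2, 5], [4, 7], [8], [9], [10]].

So P = [[1, 3, 6], [2, 5], [4, 7], [8], [9], [10]].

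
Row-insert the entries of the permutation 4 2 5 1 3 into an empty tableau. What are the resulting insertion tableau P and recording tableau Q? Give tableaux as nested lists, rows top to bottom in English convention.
P = [[1, 3], [2, 5], [4]], Q = [[1, 3], [2, 5], [4]]

Insert each entry of the permutation into P by Schensted row insertion, recording in Q the position of each new cell.

Insert 4: appended to row 1. P = [[4]].
Insert 2: 2 bumps 4 from row 1; 4 starts row 2. P = [[2], [4]].
Insert 5: appended to row 1. P = [[2, 5], [4]].
Insert 1: 1 bumps 2 from row 1; 2 bumps 4 from row 2; 4 starts row 3. P = [[1, 5], [2], [4]].
Insert 3: 3 bumps 5 from row 1; 5 appends to row 2. P = [[1, 3], [2, 5], [4]].

So P = [[1, 3], [2, 5], [4]], Q = [[1, 3], [2, 5], [4]].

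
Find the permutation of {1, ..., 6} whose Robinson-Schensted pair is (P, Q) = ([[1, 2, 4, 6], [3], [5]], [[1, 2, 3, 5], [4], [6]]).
Reverse RSK: for i = n, n-1, ..., 1, locate i in Q, remove the corresponding corner cell from P, and reverse-bump its entry up through P; the value ejected from row 1 is w(i).

So w = 1 3 5 4 6 2.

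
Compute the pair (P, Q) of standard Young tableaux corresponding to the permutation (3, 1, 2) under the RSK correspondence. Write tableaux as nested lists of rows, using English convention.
Insert each entry of the permutation into P by Schensted row insertion, recording in Q the position of each new cell.

Insert 3: appended to row 1. P = [[3]].
Insert 1: 1 bumps 3 from row 1; 3 starts row 2. P = [[1], [3]].
Insert 2: appended to row 1. P = [[1, 2], [3]].

So P = [[1, 2], [3]], Q = [[1, 3], [2]].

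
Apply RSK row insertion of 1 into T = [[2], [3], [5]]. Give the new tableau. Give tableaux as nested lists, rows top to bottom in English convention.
In row 1, 1 replaces 2 (the leftmost entry greater than 1); 2 is bumped to row 2. In row 2, 2 replaces 3 (the leftmost entry greater than 2); 3 is bumped to row 3. In row 3, 3 replaces 5 (the leftmost entry greater than 3); 5 is bumped to row 4. 5 starts a new row 4. The new tableau is [[1], [2], [3], [5]].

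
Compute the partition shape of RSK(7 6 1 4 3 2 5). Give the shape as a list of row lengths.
[3, 1, 1, 1, 1]

RSK row insertion gives P = [[1, 2, 5], [3], [4], [6], [7]], which has shape [3, 1, 1, 1, 1].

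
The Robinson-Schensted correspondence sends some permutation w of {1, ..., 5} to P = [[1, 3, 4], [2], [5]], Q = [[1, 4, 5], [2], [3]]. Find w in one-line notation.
Reverse the RSK construction: for i from n down to 1, find the cell of Q containing i, remove the entry at that cell from P, and reverse-bump it up through P; the value ejected from row 1 is w(i).

Step i=5: Q has 5 at row 1, column 3; remove that cell from P, ejecting 4. So w(5) = 4. P is now [[1, 3], [2], [5]].
Step i=4: Q has 4 at row 1, column 2; remove that cell from P, ejecting 3. So w(4) = 3. P is now [[1], [2], [5]].
Step i=3: Q has 3 at row 3, column 1; remove 5 from row 3 of P and reverse-bump: 5 enters row 2 and ejects 2; 2 enters row 1 and ejects 1. So w(3) = 1. P is now [[2], [5]].
Step i=2: Q has 2 at row 2, column 1; remove 5 from row 2 of P and reverse-bump: 5 enters row 1 and ejects 2. So w(2) = 2. P is now [[5]].
Step i=1: Q has 1 at row 1, column 1; remove that cell from P, ejecting 5. So w(1) = 5. P is now [].

So w = 5 2 1 3 4.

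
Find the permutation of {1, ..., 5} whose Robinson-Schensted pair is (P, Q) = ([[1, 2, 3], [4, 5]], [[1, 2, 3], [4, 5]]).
1 4 5 2 3

Reverse the RSK construction: for i from n down to 1, find the cell of Q containing i, remove the entry at that cell from P, and reverse-bump it up through P; the value ejected from row 1 is w(i).

Step i=5: Q has 5 at row 2, column 2; remove 5 from row 2 of P and reverse-bump: 5 enters row 1 and ejects 3. So w(5) = 3. P is now [[1, 2, 5], [4]].
Step i=4: Q has 4 at row 2, column 1; remove 4 from row 2 of P and reverse-bump: 4 enters row 1 and ejects 2. So w(4) = 2. P is now [[1, 4, 5]].
Step i=3: Q has 3 at row 1, column 3; remove that cell from P, ejecting 5. So w(3) = 5. P is now [[1, 4]].
Step i=2: Q has 2 at row 1, column 2; remove that cell from P, ejecting 4. So w(2) = 4. P is now [[1]].
Step i=1: Q has 1 at row 1, column 1; remove that cell from P, ejecting 1. So w(1) = 1. P is now [].

So w = 1 4 5 2 3.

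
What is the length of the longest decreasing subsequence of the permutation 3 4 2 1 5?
3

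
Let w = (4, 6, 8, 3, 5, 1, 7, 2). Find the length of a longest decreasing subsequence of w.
3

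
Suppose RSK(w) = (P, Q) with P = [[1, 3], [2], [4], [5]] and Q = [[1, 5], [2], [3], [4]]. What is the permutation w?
5 4 2 1 3

Reverse the RSK construction: for i from n down to 1, find the cell of Q containing i, remove the entry at that cell from P, and reverse-bump it up through P; the value ejected from row 1 is w(i).

Step i=5: Q has 5 at row 1, column 2; remove that cell from P, ejecting 3. So w(5) = 3. P is now [[1], [2], [4], [5]].
Step i=4: Q has 4 at row 4, column 1; remove 5 from row 4 of P and reverse-bump: 5 enters row 3 and ejects 4; 4 enters row 2 and ejects 2; 2 enters row 1 and ejects 1. So w(4) = 1. P is now [[2], [4], [5]].
Step i=3: Q has 3 at row 3, column 1; remove 5 from row 3 of P and reverse-bump: 5 enters row 2 and ejects 4; 4 enters row 1 and ejects 2. So w(3) = 2. P is now [[4], [5]].
Step i=2: Q has 2 at row 2, column 1; remove 5 from row 2 of P and reverse-bump: 5 enters row 1 and ejects 4. So w(2) = 4. P is now [[5]].
Step i=1: Q has 1 at row 1, column 1; remove that cell from P, ejecting 5. So w(1) = 5. P is now [].

So w = 5 4 2 1 3.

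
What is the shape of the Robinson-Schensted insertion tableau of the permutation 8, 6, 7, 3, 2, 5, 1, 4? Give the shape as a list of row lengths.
Row-insert each entry into an empty tableau.

After inserting 8: P = [[8]].
After inserting 6: P = [[6], [8]].
After inserting 7: P = [[6, 7], [8]].
After inserting 3: P = [[3, 7], [6], [8]].
After inserting 2: P = [[2, 7], [3], [6], [8]].
After inserting 5: P = [[2, 5], [3, 7], [6], [8]].
After inserting 1: P = [[1, 5], [2, 7], [3], [6], [8]].
After inserting 4: P = [[1, 4], [2, 5], [3, 7], [6], [8]].

The final insertion tableau P = [[1, 4], [2, 5], [3, 7], [6], [8]] has shape [2, 2, 2, 1, 1].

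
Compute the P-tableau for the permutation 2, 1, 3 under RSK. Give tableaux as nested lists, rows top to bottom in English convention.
Insert 2: appended to row 1. P = [[2]].
Insert 1: 1 bumps 2 from row 1; 2 starts row 2. P = [[1], [2]].
Insert 3: appended to row 1. P = [[1, 3], [2]].

So P = [[1, 3], [2]].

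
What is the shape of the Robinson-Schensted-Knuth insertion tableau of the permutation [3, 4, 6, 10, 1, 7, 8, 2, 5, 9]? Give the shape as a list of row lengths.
RSK row insertion gives P = [[1, 2, 5, 7, 8, 9], [3, 4, 6], [10]], which has shape [6, 3, 1].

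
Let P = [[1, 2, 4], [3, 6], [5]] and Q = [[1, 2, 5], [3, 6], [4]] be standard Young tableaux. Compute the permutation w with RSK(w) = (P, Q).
Reverse the RSK construction: for i from n down to 1, find the cell of Q containing i, remove the entry at that cell from P, and reverse-bump it up through P; the value ejected from row 1 is w(i).

Step i=6: Q has 6 at row 2, column 2; remove 6 from row 2 of P and reverse-bump: 6 enters row 1 and ejects 4. So w(6) = 4. P is now [[1, 2, 6], [3], [5]].
Step i=5: Q has 5 at row 1, column 3; remove that cell from P, ejecting 6. So w(5) = 6. P is now [[1, 2], [3], [5]].
Step i=4: Q has 4 at row 3, column 1; remove 5 from row 3 of P and reverse-bump: 5 enters row 2 and ejects 3; 3 enters row 1 and ejects 2. So w(4) = 2. P is now [[1, 3], [5]].
Step i=3: Q has 3 at row 2, column 1; remove 5 from row 2 of P and reverse-bump: 5 enters row 1 and ejects 3. So w(3) = 3. P is now [[1, 5]].
Step i=2: Q has 2 at row 1, column 2; remove that cell from P, ejecting 5. So w(2) = 5. P is now [[1]].
Step i=1: Q has 1 at row 1, column 1; remove that cell from P, ejecting 1. So w(1) = 1. P is now [].

So w = 1 5 3 2 6 4.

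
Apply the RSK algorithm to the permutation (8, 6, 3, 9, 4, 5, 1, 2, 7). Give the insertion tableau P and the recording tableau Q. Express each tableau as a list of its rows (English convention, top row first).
P = [[1, 2, 5, 7], [3, 4], [6, 9], [8]], Q = [[1, 4, 6, 9], [2, 5], [3, 8], [7]]

Insert each entry of the permutation into P by Schensted row insertion, recording in Q the position of each new cell.

Insert 8: appended to row 1. P = [[8]].
Insert 6: 6 bumps 8 from row 1; 8 starts row 2. P = [[6], [8]].
Insert 3: 3 bumps 6 from row 1; 6 bumps 8 from row 2; 8 starts row 3. P = [[3], [6], [8]].
Insert 9: appended to row 1. P = [[3, 9], [6], [8]].
Insert 4: 4 bumps 9 from row 1; 9 appends to row 2. P = [[3, 4], [6, 9], [8]].
Insert 5: appended to row 1. P = [[3, 4, 5], [6, 9], [8]].
Insert 1: 1 bumps 3 from row 1; 3 bumps 6 from row 2; 6 bumps 8 from row 3; 8 starts row 4. P = [[1, 4, 5], [3, 9], [6], [8]].
Insert 2: 2 bumps 4 from row 1; 4 bumps 9 from row 2; 9 appends to row 3. P = [[1, 2, 5], [3, 4], [6, 9], [8]].
Insert 7: appended to row 1. P = [[1, 2, 5, 7], [3, 4], [6, 9], [8]].

So P = [[1, 2, 5, 7], [3, 4], [6, 9], [8]], Q = [[1, 4, 6, 9], [2, 5], [3, 8], [7]].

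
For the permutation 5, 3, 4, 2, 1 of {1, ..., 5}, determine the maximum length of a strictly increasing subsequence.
2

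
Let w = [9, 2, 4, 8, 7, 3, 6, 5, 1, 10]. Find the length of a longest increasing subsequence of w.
4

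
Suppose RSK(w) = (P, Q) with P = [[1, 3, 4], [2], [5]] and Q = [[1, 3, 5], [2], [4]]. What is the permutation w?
Reverse the RSK construction: for i from n down to 1, find the cell of Q containing i, remove the entry at that cell from P, and reverse-bump it up through P; the value ejected from row 1 is w(i).

Step i=5: Q has 5 at row 1, column 3; remove that cell from P, ejecting 4. So w(5) = 4. P is now [[1, 3], [2], [5]].
Step i=4: Q has 4 at row 3, column 1; remove 5 from row 3 of P and reverse-bump: 5 enters row 2 and ejects 2; 2 enters row 1 and ejects 1. So w(4) = 1. P is now [[2, 3], [5]].
Step i=3: Q has 3 at row 1, column 2; remove that cell from P, ejecting 3. So w(3) = 3. P is now [[2], [5]].
Step i=2: Q has 2 at row 2, column 1; remove 5 from row 2 of P and reverse-bump: 5 enters row 1 and ejects 2. So w(2) = 2. P is now [[5]].
Step i=1: Q has 1 at row 1, column 1; remove that cell from P, ejecting 5. So w(1) = 5. P is now [].

So w = 5 2 3 1 4.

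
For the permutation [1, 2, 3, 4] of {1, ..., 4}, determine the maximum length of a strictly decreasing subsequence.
1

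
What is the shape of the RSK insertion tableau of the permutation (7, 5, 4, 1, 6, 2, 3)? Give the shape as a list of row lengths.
[3, 2, 1, 1]

Row-insert each entry into an empty tableau.

After inserting 7: P = [[7]].
After inserting 5: P = [[5], [7]].
After inserting 4: P = [[4], [5], [7]].
After inserting 1: P = [[1], [4], [5], [7]].
After inserting 6: P = [[1, 6], [4], [5], [7]].
After inserting 2: P = [[1, 2], [4, 6], [5], [7]].
After inserting 3: P = [[1, 2, 3], [4, 6], [5], [7]].

The final insertion tableau P = [[1, 2, 3], [4, 6], [5], [7]] has shape [3, 2, 1, 1].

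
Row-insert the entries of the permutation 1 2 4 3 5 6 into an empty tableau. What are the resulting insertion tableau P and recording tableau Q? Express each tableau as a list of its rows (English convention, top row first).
P = [[1, 2, 3, 5, 6], [4]], Q = [[1, 2, 3, 5, 6], [4]]

Insert each entry of the permutation into P by Schensted row insertion, recording in Q the position of each new cell.

Insert 1: appended to row 1. P = [[1]].
Insert 2: appended to row 1. P = [[1, 2]].
Insert 4: appended to row 1. P = [[1, 2, 4]].
Insert 3: 3 bumps 4 from row 1; 4 starts row 2. P = [[1, 2, 3], [4]].
Insert 5: appended to row 1. P = [[1, 2, 3, 5], [4]].
Insert 6: appended to row 1. P = [[1, 2, 3, 5, 6], [4]].

So P = [[1, 2, 3, 5, 6], [4]], Q = [[1, 2, 3, 5, 6], [4]].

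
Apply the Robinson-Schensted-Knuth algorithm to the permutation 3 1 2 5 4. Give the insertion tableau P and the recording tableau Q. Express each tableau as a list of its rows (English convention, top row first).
Insert each entry of the permutation into P by Schensted row insertion, recording in Q the position of each new cell.

Insert 3: appended to row 1. P = [[3]], Q = [[1]].
Insert 1: 1 bumps 3 from row 1; 3 starts row 2. P = [[1], [3]], Q = [[1], [2]].
Insert 2: appended to row 1. P = [[1, 2], [3]], Q = [[1, 3], [2]].
Insert 5: appended to row 1. P = [[1, 2, 5], [3]], Q = [[1, 3, 4], [2]].
Insert 4: 4 bumps 5 from row 1; 5 appends to row 2. P = [[1, 2, 4], [3, 5]], Q = [[1, 3, 4], [2, 5]].

So P = [[1, 2, 4], [3, 5]], Q = [[1, 3, 4], [2, 5]].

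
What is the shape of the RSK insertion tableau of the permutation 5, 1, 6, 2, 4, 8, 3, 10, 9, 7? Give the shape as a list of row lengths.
Row-insert each entry into an empty tableau.

After inserting 5: P = [[5]].
After inserting 1: P = [[1], [5]].
After inserting 6: P = [[1, 6], [5]].
After inserting 2: P = [[1, 2], [5, 6]].
After inserting 4: P = [[1, 2, 4], [5, 6]].
After inserting 8: P = [[1, 2, 4, 8], [5, 6]].
After inserting 3: P = [[1, 2, 3, 8], [4, 6], [5]].
After inserting 10: P = [[1, 2, 3, 8, 10], [4, 6], [5]].
After inserting 9: P = [[1, 2, 3, 8, 9], [4, 6, 10], [5]].
After inserting 7: P = [[1, 2, 3, 7, 9], [4, 6, 8], [5, 10]].

The final insertion tableau P = [[1, 2, 3, 7, 9], [4, 6, 8], [5, 10]] has shape [5, 3, 2].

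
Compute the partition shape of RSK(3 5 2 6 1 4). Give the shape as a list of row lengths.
Row-insert each entry into an empty tableau.

After inserting 3: P = [[3]].
After inserting 5: P = [[3, 5]].
After inserting 2: P = [[2, 5], [3]].
After inserting 6: P = [[2, 5, 6], [3]].
After inserting 1: P = [[1, 5, 6], [2], [3]].
After inserting 4: P = [[1, 4, 6], [2, 5], [3]].

The final insertion tableau P = [[1, 4, 6], [2, 5], [3]] has shape [3, 2, 1].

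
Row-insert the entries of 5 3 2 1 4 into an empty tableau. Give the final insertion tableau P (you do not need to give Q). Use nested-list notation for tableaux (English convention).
P = [[1, 4], [2], [3], [5]]

After inserting 5: P = [[5]].
After inserting 3: P = [[3], [5]].
After inserting 2: P = [[2], [3], [5]].
After inserting 1: P = [[1], [2], [3], [5]].
After inserting 4: P = [[1, 4], [2], [3], [5]].

So P = [[1, 4], [2], [3], [5]].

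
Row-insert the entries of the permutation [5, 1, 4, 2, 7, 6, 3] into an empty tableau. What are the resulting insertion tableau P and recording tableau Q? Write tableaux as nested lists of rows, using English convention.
Insert each entry of the permutation into P by Schensted row insertion, recording in Q the position of each new cell.

Insert 5: appended to row 1. P = [[5]].
Insert 1: 1 bumps 5 from row 1; 5 starts row 2. P = [[1], [5]].
Insert 4: appended to row 1. P = [[1, 4], [5]].
Insert 2: 2 bumps 4 from row 1; 4 bumps 5 from row 2; 5 starts row 3. P = [[1, 2], [4], [5]].
Insert 7: appended to row 1. P = [[1, 2, 7], [4], [5]].
Insert 6: 6 bumps 7 from row 1; 7 appends to row 2. P = [[1, 2, 6], [4, 7], [5]].
Insert 3: 3 bumps 6 from row 1; 6 bumps 7 from row 2; 7 appends to row 3. P = [[1, 2, 3], [4, 6], [5, 7]].

So P = [[1, 2, 3], [4, 6], [5, 7]], Q = [[1, 3, 5], [2, 6], [4, 7]].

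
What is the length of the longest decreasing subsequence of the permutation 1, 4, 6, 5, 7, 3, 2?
4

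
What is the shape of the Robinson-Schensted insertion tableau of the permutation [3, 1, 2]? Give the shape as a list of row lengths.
Row-insert each entry into an empty tableau.

After inserting 3: P = [[3]].
After inserting 1: P = [[1], [3]].
After inserting 2: P = [[1, 2], [3]].

The final insertion tableau P = [[1, 2], [3]] has shape [2, 1].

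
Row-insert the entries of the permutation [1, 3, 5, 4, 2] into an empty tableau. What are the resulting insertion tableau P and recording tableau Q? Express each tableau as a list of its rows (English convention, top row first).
P = [[1, 2, 4], [3], [5]], Q = [[1, 2, 3], [4], [5]]

Insert each entry of the permutation into P by Schensted row insertion, recording in Q the position of each new cell.

Insert 1: appended to row 1. P = [[1]].
Insert 3: appended to row 1. P = [[1, 3]].
Insert 5: appended to row 1. P = [[1, 3, 5]].
Insert 4: 4 bumps 5 from row 1; 5 starts row 2. P = [[1, 3, 4], [5]].
Insert 2: 2 bumps 3 from row 1; 3 bumps 5 from row 2; 5 starts row 3. P = [[1, 2, 4], [3], [5]].

So P = [[1, 2, 4], [3], [5]], Q = [[1, 2, 3], [4], [5]].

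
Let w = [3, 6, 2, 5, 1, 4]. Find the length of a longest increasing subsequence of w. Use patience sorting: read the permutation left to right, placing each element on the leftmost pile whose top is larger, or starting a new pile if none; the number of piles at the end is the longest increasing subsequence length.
2

3: new pile. tops = [3]
6: new pile. tops = [3, 6]
2: onto pile 1 (replacing 3). tops = [2, 6]
5: onto pile 2 (replacing 6). tops = [2, 5]
1: onto pile 1 (replacing 2). tops = [1, 5]
4: onto pile 2 (replacing 5). tops = [1, 4]

2 piles, so the longest increasing subsequence has length 2.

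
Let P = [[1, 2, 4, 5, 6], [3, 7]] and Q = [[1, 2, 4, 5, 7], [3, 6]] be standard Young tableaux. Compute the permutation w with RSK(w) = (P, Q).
1 3 2 4 7 5 6

Reverse RSK: for i = n, n-1, ..., 1, locate i in Q, remove the corresponding corner cell from P, and reverse-bump its entry up through P; the value ejected from row 1 is w(i).

So w = 1 3 2 4 7 5 6.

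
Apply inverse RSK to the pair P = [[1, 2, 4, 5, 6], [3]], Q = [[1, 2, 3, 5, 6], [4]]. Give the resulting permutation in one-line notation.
Reverse the RSK construction: for i from n down to 1, find the cell of Q containing i, remove the entry at that cell from P, and reverse-bump it up through P; the value ejected from row 1 is w(i).

Step i=6: Q has 6 at row 1, column 5; remove that cell from P, ejecting 6. So w(6) = 6. P is now [[1, 2, 4, 5], [3]].
Step i=5: Q has 5 at row 1, column 4; remove that cell from P, ejecting 5. So w(5) = 5. P is now [[1, 2, 4], [3]].
Step i=4: Q has 4 at row 2, column 1; remove 3 from row 2 of P and reverse-bump: 3 enters row 1 and ejects 2. So w(4) = 2. P is now [[1, 3, 4]].
Step i=3: Q has 3 at row 1, column 3; remove that cell from P, ejecting 4. So w(3) = 4. P is now [[1, 3]].
Step i=2: Q has 2 at row 1, column 2; remove that cell from P, ejecting 3. So w(2) = 3. P is now [[1]].
Step i=1: Q has 1 at row 1, column 1; remove that cell from P, ejecting 1. So w(1) = 1. P is now [].

So w = 1 3 4 2 5 6.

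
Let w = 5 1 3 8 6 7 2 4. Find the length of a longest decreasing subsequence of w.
3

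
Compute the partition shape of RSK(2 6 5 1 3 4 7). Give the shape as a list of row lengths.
[4, 2, 1]

Row-insert each entry into an empty tableau.

After inserting 2: P = [[2]].
After inserting 6: P = [[2, 6]].
After inserting 5: P = [[2, 5], [6]].
After inserting 1: P = [[1, 5], [2], [6]].
After inserting 3: P = [[1, 3], [2, 5], [6]].
After inserting 4: P = [[1, 3, 4], [2, 5], [6]].
After inserting 7: P = [[1, 3, 4, 7], [2, 5], [6]].

The final insertion tableau P = [[1, 3, 4, 7], [2, 5], [6]] has shape [4, 2, 1].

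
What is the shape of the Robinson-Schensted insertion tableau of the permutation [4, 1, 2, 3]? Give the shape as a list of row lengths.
[3, 1]

Row-insert each entry into an empty tableau.

After inserting 4: P = [[4]].
After inserting 1: P = [[1], [4]].
After inserting 2: P = [[1, 2], [4]].
After inserting 3: P = [[1, 2, 3], [4]].

The final insertion tableau P = [[1, 2, 3], [4]] has shape [3, 1].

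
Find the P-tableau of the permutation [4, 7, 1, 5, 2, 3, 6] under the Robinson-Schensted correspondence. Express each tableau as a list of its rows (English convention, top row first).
Insert 4: appended to row 1. P = [[4]].
Insert 7: appended to row 1. P = [[4, 7]].
Insert 1: 1 bumps 4 from row 1; 4 starts row 2. P = [[1, 7], [4]].
Insert 5: 5 bumps 7 from row 1; 7 appends to row 2. P = [[1, 5], [4, 7]].
Insert 2: 2 bumps 5 from row 1; 5 bumps 7 from row 2; 7 starts row 3. P = [[1, 2], [4, 5], [7]].
Insert 3: appended to row 1. P = [[1, 2, 3], [4, 5], [7]].
Insert 6: appended to row 1. P = [[1, 2, 3, 6], [4, 5], [7]].

So P = [[1, 2, 3, 6], [4, 5], [7]].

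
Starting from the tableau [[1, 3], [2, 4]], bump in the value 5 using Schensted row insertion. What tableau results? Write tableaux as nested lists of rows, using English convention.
[[1, 3, 5], [2, 4]]

5 is larger than every entry of row 1, so it is appended to row 1. The new tableau is [[1, 3, 5], [2, 4]].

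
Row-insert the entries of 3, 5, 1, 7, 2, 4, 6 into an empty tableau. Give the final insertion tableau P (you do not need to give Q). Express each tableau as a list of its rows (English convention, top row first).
P = [[1, 2, 4, 6], [3, 5, 7]]

Insert 3: appended to row 1. P = [[3]].
Insert 5: appended to row 1. P = [[3, 5]].
Insert 1: 1 bumps 3 from row 1; 3 starts row 2. P = [[1, 5], [3]].
Insert 7: appended to row 1. P = [[1, 5, 7], [3]].
Insert 2: 2 bumps 5 from row 1; 5 appends to row 2. P = [[1, 2, 7], [3, 5]].
Insert 4: 4 bumps 7 from row 1; 7 appends to row 2. P = [[1, 2, 4], [3, 5, 7]].
Insert 6: appended to row 1. P = [[1, 2, 4, 6], [3, 5, 7]].

So P = [[1, 2, 4, 6], [3, 5, 7]].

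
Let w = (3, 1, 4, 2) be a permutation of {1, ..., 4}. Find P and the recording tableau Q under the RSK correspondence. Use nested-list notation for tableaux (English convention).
P = [[1, 2], [3, 4]], Q = [[1, 3], [2, 4]]

Insert each entry of the permutation into P by Schensted row insertion, recording in Q the position of each new cell.

Insert 3: appended to row 1. P = [[3]].
Insert 1: 1 bumps 3 from row 1; 3 starts row 2. P = [[1], [3]].
Insert 4: appended to row 1. P = [[1, 4], [3]].
Insert 2: 2 bumps 4 from row 1; 4 appends to row 2. P = [[1, 2], [3, 4]].

So P = [[1, 2], [3, 4]], Q = [[1, 3], [2, 4]].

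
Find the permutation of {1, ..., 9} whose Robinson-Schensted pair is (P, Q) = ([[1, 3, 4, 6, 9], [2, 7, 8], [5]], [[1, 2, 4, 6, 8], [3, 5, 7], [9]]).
Reverse the RSK construction: for i from n down to 1, find the cell of Q containing i, remove the entry at that cell from P, and reverse-bump it up through P; the value ejected from row 1 is w(i).

Step i=9: Q has 9 at row 3, column 1; remove 5 from row 3 of P and reverse-bump: 5 enters row 2 and ejects 2; 2 enters row 1 and ejects 1. So w(9) = 1. P is now [[2, 3, 4, 6, 9], [5, 7, 8]].
Step i=8: Q has 8 at row 1, column 5; remove that cell from P, ejecting 9. So w(8) = 9. P is now [[2, 3, 4, 6], [5, 7, 8]].
Step i=7: Q has 7 at row 2, column 3; remove 8 from row 2 of P and reverse-bump: 8 enters row 1 and ejects 6. So w(7) = 6. P is now [[2, 3, 4, 8], [5, 7]].
Step i=6: Q has 6 at row 1, column 4; remove that cell from P, ejecting 8. So w(6) = 8. P is now [[2, 3, 4], [5, 7]].
Step i=5: Q has 5 at row 2, column 2; remove 7 from row 2 of P and reverse-bump: 7 enters row 1 and ejects 4. So w(5) = 4. P is now [[2, 3, 7], [5]].
Step i=4: Q has 4 at row 1, column 3; remove that cell from P, ejecting 7. So w(4) = 7. P is now [[2, 3], [5]].
Step i=3: Q has 3 at row 2, column 1; remove 5 from row 2 of P and reverse-bump: 5 enters row 1 and ejects 3. So w(3) = 3. P is now [[2, 5]].
Step i=2: Q has 2 at row 1, column 2; remove that cell from P, ejecting 5. So w(2) = 5. P is now [[2]].
Step i=1: Q has 1 at row 1, column 1; remove that cell from P, ejecting 2. So w(1) = 2. P is now [].

So w = 2 5 3 7 4 8 6 9 1.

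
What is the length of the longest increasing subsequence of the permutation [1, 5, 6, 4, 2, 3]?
3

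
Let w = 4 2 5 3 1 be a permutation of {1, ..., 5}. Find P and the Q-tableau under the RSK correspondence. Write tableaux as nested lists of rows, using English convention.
Insert each entry of the permutation into P by Schensted row insertion, recording in Q the position of each new cell.

Insert 4: appended to row 1. P = [[4]].
Insert 2: 2 bumps 4 from row 1; 4 starts row 2. P = [[2], [4]].
Insert 5: appended to row 1. P = [[2, 5], [4]].
Insert 3: 3 bumps 5 from row 1; 5 appends to row 2. P = [[2, 3], [4, 5]].
Insert 1: 1 bumps 2 from row 1; 2 bumps 4 from row 2; 4 starts row 3. P = [[1, 3], [2, 5], [4]].

So P = [[1, 3], [2, 5], [4]], Q = [[1, 3], [2, 4], [5]].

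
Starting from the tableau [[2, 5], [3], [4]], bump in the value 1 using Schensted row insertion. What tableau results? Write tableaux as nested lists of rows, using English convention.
[[1, 5], [2], [3], [4]]

In row 1, 1 replaces 2 (the leftmost entry greater than 1); 2 is bumped to row 2. In row 2, 2 replaces 3 (the leftmost entry greater than 2); 3 is bumped to row 3. In row 3, 3 replaces 4 (the leftmost entry greater than 3); 4 is bumped to row 4. 4 starts a new row 4. The new tableau is [[1, 5], [2], [3], [4]].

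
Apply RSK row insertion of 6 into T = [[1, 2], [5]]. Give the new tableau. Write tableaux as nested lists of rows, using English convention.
[[1, 2, 6], [5]]

6 is larger than every entry of row 1, so it is appended to row 1. The new tableau is [[1, 2, 6], [5]].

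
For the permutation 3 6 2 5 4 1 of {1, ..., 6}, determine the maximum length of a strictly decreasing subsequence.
4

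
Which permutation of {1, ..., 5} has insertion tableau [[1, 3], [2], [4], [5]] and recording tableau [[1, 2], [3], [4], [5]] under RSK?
2 5 4 3 1

Reverse the RSK construction: for i from n down to 1, find the cell of Q containing i, remove the entry at that cell from P, and reverse-bump it up through P; the value ejected from row 1 is w(i).

Step i=5: Q has 5 at row 4, column 1; remove 5 from row 4 of P and reverse-bump: 5 enters row 3 and ejects 4; 4 enters row 2 and ejects 2; 2 enters row 1 and ejects 1. So w(5) = 1. P is now [[2, 3], [4], [5]].
Step i=4: Q has 4 at row 3, column 1; remove 5 from row 3 of P and reverse-bump: 5 enters row 2 and ejects 4; 4 enters row 1 and ejects 3. So w(4) = 3. P is now [[2, 4], [5]].
Step i=3: Q has 3 at row 2, column 1; remove 5 from row 2 of P and reverse-bump: 5 enters row 1 and ejects 4. So w(3) = 4. P is now [[2, 5]].
Step i=2: Q has 2 at row 1, column 2; remove that cell from P, ejecting 5. So w(2) = 5. P is now [[2]].
Step i=1: Q has 1 at row 1, column 1; remove that cell from P, ejecting 2. So w(1) = 2. P is now [].

So w = 2 5 4 3 1.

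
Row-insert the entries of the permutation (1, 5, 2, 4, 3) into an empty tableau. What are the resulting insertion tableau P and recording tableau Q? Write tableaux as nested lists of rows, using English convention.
Insert each entry of the permutation into P by Schensted row insertion, recording in Q the position of each new cell.

Insert 1: appended to row 1. P = [[1]].
Insert 5: appended to row 1. P = [[1, 5]].
Insert 2: 2 bumps 5 from row 1; 5 starts row 2. P = [[1, 2], [5]].
Insert 4: appended to row 1. P = [[1, 2, 4], [5]].
Insert 3: 3 bumps 4 from row 1; 4 bumps 5 from row 2; 5 starts row 3. P = [[1, 2, 3], [4], [5]].

So P = [[1, 2, 3], [4], [5]], Q = [[1, 2, 4], [3], [5]].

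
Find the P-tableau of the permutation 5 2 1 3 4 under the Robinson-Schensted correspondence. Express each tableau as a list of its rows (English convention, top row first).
Insert 5: appended to row 1. P = [[5]].
Insert 2: 2 bumps 5 from row 1; 5 starts row 2. P = [[2], [5]].
Insert 1: 1 bumps 2 from row 1; 2 bumps 5 from row 2; 5 starts row 3. P = [[1], [2], [5]].
Insert 3: appended to row 1. P = [[1, 3], [2], [5]].
Insert 4: appended to row 1. P = [[1, 3, 4], [2], [5]].

So P = [[1, 3, 4], [2], [5]].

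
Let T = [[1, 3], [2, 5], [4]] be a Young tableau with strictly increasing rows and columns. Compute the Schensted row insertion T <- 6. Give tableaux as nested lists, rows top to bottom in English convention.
[[1, 3, 6], [2, 5], [4]]

6 is larger than every entry of row 1, so it is appended to row 1. The new tableau is [[1, 3, 6], [2, 5], [4]].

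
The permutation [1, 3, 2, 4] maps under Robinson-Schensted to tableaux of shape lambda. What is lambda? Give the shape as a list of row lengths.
Row-insert each entry into an empty tableau.

After inserting 1: P = [[1]].
After inserting 3: P = [[1, 3]].
After inserting 2: P = [[1, 2], [3]].
After inserting 4: P = [[1, 2, 4], [3]].

The final insertion tableau P = [[1, 2, 4], [3]] has shape [3, 1].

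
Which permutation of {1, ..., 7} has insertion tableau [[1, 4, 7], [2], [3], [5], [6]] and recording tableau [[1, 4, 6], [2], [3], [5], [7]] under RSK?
Reverse the RSK construction: for i from n down to 1, find the cell of Q containing i, remove the entry at that cell from P, and reverse-bump it up through P; the value ejected from row 1 is w(i).

Step i=7: Q has 7 at row 5, column 1; remove 6 from row 5 of P and reverse-bump: 6 enters row 4 and ejects 5; 5 enters row 3 and ejects 3; 3 enters row 2 and ejects 2; 2 enters row 1 and ejects 1. So w(7) = 1. P is now [[2, 4, 7], [3], [5], [6]].
Step i=6: Q has 6 at row 1, column 3; remove that cell from P, ejecting 7. So w(6) = 7. P is now [[2, 4], [3], [5], [6]].
Step i=5: Q has 5 at row 4, column 1; remove 6 from row 4 of P and reverse-bump: 6 enters row 3 and ejects 5; 5 enters row 2 and ejects 3; 3 enters row 1 and ejects 2. So w(5) = 2. P is now [[3, 4], [5], [6]].
Step i=4: Q has 4 at row 1, column 2; remove that cell from P, ejecting 4. So w(4) = 4. P is now [[3], [5], [6]].
Step i=3: Q has 3 at row 3, column 1; remove 6 from row 3 of P and reverse-bump: 6 enters row 2 and ejects 5; 5 enters row 1 and ejects 3. So w(3) = 3. P is now [[5], [6]].
Step i=2: Q has 2 at row 2, column 1; remove 6 from row 2 of P and reverse-bump: 6 enters row 1 and ejects 5. So w(2) = 5. P is now [[6]].
Step i=1: Q has 1 at row 1, column 1; remove that cell from P, ejecting 6. So w(1) = 6. P is now [].

So w = 6 5 3 4 2 7 1.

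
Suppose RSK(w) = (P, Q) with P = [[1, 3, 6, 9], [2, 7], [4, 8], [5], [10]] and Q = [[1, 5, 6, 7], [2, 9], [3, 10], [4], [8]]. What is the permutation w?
Reverse RSK: for i = n, n-1, ..., 1, locate i in Q, remove the corresponding corner cell from P, and reverse-bump its entry up through P; the value ejected from row 1 is w(i).

So w = 10 5 4 2 3 8 9 1 7 6.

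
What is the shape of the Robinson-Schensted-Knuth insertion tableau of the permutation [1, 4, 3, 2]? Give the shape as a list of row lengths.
Row-insert each entry into an empty tableau.

After inserting 1: P = [[1]].
After inserting 4: P = [[1, 4]].
After inserting 3: P = [[1, 3], [4]].
After inserting 2: P = [[1, 2], [3], [4]].

The final insertion tableau P = [[1, 2], [3], [4]] has shape [2, 1, 1].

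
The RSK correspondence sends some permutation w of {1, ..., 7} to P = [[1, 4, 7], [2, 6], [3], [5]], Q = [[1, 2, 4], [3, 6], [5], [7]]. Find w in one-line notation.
Reverse the RSK construction: for i from n down to 1, find the cell of Q containing i, remove the entry at that cell from P, and reverse-bump it up through P; the value ejected from row 1 is w(i).

Step i=7: Q has 7 at row 4, column 1; remove 5 from row 4 of P and reverse-bump: 5 enters row 3 and ejects 3; 3 enters row 2 and ejects 2; 2 enters row 1 and ejects 1. So w(7) = 1. P is now [[2, 4, 7], [3, 6], [5]].
Step i=6: Q has 6 at row 2, column 2; remove 6 from row 2 of P and reverse-bump: 6 enters row 1 and ejects 4. So w(6) = 4. P is now [[2, 6, 7], [3], [5]].
Step i=5: Q has 5 at row 3, column 1; remove 5 from row 3 of P and reverse-bump: 5 enters row 2 and ejects 3; 3 enters row 1 and ejects 2. So w(5) = 2. P is now [[3, 6, 7], [5]].
Step i=4: Q has 4 at row 1, column 3; remove that cell from P, ejecting 7. So w(4) = 7. P is now [[3, 6], [5]].
Step i=3: Q has 3 at row 2, column 1; remove 5 from row 2 of P and reverse-bump: 5 enters row 1 and ejects 3. So w(3) = 3. P is now [[5, 6]].
Step i=2: Q has 2 at row 1, column 2; remove that cell from P, ejecting 6. So w(2) = 6. P is now [[5]].
Step i=1: Q has 1 at row 1, column 1; remove that cell from P, ejecting 5. So w(1) = 5. P is now [].

So w = 5 6 3 7 2 4 1.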